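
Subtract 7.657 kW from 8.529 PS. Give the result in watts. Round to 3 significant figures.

-1380 W

8.529 PS = 6273.07 W and 7.657 kW = 7657.00 W.
6273.07 − 7657.00 ≈ -1380 W.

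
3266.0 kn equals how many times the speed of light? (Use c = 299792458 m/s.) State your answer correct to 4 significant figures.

5.604e-6 times the speed of light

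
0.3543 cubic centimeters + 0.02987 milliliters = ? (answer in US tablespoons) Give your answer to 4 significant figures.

0.3543 cm³ = 0.0239606 US tbsp and 0.02987 mL = 0.00202005 US tbsp.
0.0239606 + 0.00202005 ≈ 0.02598 US tbsp.

0.02598 US tablespoons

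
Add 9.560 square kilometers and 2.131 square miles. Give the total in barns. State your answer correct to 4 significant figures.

1.508e+35 barn

9.560 km² = 9.56000e+34 barn and 2.131 mi² = 5.51926e+34 barn.
9.56000e+34 + 5.51926e+34 ≈ 1.508e+35 barn.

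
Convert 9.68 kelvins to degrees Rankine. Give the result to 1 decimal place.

17.4 °R

°R = K × 9/5.
Applying the formula gives 17.4 °R.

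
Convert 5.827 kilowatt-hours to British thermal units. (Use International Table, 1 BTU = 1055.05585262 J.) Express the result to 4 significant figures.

19880 BTU

1 kilowatt-hour = 3412.14 BTU.
5.827 × 3412.14 ≈ 19880 BTU.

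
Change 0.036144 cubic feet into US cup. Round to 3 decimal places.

4.326 US cup

1 cubic foot = 119.688 US cup.
So 0.036144 × 119.688 ≈ 4.326 US cup.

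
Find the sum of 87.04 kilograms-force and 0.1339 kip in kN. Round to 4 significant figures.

1.449 kilonewtons

87.04 kgf = 0.853571 kN and 0.1339 kip = 0.595617 kN.
0.853571 + 0.595617 ≈ 1.449 kN.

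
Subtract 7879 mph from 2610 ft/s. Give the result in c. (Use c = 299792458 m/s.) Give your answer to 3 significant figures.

2610 ft/s = 2.65360 × 10^-6 c and 7879 mph = 1.17489 × 10^-5 c.
2.65360 × 10^-6 − 1.17489 × 10^-5 ≈ -9.10 × 10^-6 c.

-9.10 × 10^-6 times the speed of light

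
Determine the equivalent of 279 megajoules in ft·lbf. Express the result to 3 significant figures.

2.06e+8 ft·lbf

1 MJ = 737562 ft·lbf.
279 × 737562 ≈ 2.06e+8 ft·lbf.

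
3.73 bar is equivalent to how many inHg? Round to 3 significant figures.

110 inches of mercury

1 bar = 29.5300 inches of mercury.
So 3.73 × 29.5300 ≈ 110 inHg.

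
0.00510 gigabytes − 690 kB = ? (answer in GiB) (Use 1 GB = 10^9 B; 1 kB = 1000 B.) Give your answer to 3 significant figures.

0.00411 GiB

0.00510 GB = 0.00474975 GiB and 690 kB = 0.000642613 GiB.
0.00474975 − 0.000642613 ≈ 0.00411 GiB.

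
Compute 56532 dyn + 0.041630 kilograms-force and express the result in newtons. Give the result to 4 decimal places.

0.9736 newtons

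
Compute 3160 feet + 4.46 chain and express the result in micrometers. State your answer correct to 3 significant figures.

1.05 × 10^9 micrometers

3160 ft = 9.63168 × 10^8 μm and 4.46 chain = 8.97209 × 10^7 μm.
9.63168 × 10^8 + 8.97209 × 10^7 ≈ 1.05 × 10^9 μm.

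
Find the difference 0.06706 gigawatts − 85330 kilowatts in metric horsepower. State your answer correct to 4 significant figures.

-24840 PS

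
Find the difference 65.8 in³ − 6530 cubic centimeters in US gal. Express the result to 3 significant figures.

65.8 in³ = 0.284848 US gal and 6530 cm³ = 1.72504 US gal.
0.284848 − 1.72504 ≈ -1.44 US gal.

-1.44 US gal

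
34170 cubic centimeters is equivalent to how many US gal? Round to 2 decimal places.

1 cubic centimeter = 0.000264172 US gallons.
So 34170 × 0.000264172 ≈ 9.03 US gal.

9.03 US gal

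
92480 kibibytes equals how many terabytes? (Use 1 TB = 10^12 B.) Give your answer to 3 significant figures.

1 KiB = 1.02400e-9 terabytes.
So 92480 × 1.02400e-9 ≈ 9.47e-5 TB.

9.47e-5 terabytes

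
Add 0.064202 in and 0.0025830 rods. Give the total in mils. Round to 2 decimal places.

575.64 mil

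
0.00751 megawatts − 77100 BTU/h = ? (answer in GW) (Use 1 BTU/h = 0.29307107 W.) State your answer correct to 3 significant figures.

0.00751 MW = 7.51000e-6 GW and 77100 BTU/h = 2.25958e-5 GW.
7.51000e-6 − 2.25958e-5 ≈ -1.51e-5 GW.

-1.51e-5 GW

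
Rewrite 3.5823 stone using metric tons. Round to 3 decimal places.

1 st = 0.00635029 t.
Thus 3.5823 × 0.00635029 ≈ 0.023 t.

0.023 t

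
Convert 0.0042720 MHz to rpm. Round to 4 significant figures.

1 megahertz = 6.00000 × 10^7 revolutions per minute.
0.0042720 × 6.00000 × 10^7 ≈ 256300 rpm.

256300 rpm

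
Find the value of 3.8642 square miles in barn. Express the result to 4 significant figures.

1.001 × 10^35 barn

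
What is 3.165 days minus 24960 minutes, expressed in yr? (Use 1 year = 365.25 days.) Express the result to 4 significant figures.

-0.03879 yr

3.165 d = 0.00866530 yr and 24960 min = 0.0474561 yr.
0.00866530 − 0.0474561 ≈ -0.03879 yr.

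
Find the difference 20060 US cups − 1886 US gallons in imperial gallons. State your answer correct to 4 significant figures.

-526.5 imperial gallons

20060 US cup = 1043.965 imp gal and 1886 US gal = 1570.424 imp gal.
1043.965 − 1570.424 ≈ -526.5 imp gal.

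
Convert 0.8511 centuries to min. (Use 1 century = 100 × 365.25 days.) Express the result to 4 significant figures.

4.476 × 10^7 min

1 century = 5.25960 × 10^7 minutes.
0.8511 × 5.25960 × 10^7 ≈ 4.476 × 10^7 min.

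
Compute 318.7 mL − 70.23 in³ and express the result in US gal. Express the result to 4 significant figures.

-0.2198 US gal

318.7 mL = 0.0841916 US gal and 70.23 in³ = 0.304026 US gal.
0.0841916 − 0.304026 ≈ -0.2198 US gal.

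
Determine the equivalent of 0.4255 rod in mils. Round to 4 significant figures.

1 rod = 198000 mil.
0.4255 × 198000 ≈ 84250 mil.

84250 mils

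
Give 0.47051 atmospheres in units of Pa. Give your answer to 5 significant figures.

47674 pascals

1 atm = 101325 Pa.
Then 0.47051 × 101325 ≈ 47674 Pa.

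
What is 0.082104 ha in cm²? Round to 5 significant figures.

1 ha = 1.00000e+8 cm².
So 0.082104 × 1.00000e+8 ≈ 8.2104e+6 cm².

8.2104e+6 cm²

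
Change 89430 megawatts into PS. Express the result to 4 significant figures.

1 MW = 1359.62 PS.
Then 89430 × 1359.62 ≈ 1.216e+8 PS.

1.216e+8 metric horsepower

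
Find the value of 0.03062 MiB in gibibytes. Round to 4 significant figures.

1 mebibyte = 0.0009765625 GiB.
Then 0.03062 × 0.0009765625 ≈ 2.990e-5 GiB.

2.990e-5 GiB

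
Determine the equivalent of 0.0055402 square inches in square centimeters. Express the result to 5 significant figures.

1 square inch = 6.45160 cm².
0.0055402 × 6.45160 ≈ 0.035743 cm².

0.035743 cm²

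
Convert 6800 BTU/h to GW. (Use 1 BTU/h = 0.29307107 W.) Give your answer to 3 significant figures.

1.99 × 10^-6 gigawatts

1 BTU/h = 2.93071 × 10^-10 GW.
So 6800 × 2.93071 × 10^-10 ≈ 1.99 × 10^-6 GW.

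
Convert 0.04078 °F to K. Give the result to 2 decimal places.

K = (°F + 459.67) × 5/9.
Applying the formula gives 255.39 K.

255.39 kelvins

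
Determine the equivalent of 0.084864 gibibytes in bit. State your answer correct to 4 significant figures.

1 GiB = 8.58993e+9 bit.
Then 0.084864 × 8.58993e+9 ≈ 7.290e+8 bit.

7.290e+8 bit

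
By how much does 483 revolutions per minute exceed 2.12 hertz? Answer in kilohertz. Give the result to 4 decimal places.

483 rpm = 0.00805000 kHz and 2.12 Hz = 0.00212000 kHz.
0.00805000 − 0.00212000 ≈ 0.0059 kHz.

0.0059 kilohertz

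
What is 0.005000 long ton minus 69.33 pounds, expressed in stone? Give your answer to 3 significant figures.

0.005000 long ton = 0.800000 st and 69.33 lb = 4.95214 st.
0.800000 − 4.95214 ≈ -4.15 st.

-4.15 st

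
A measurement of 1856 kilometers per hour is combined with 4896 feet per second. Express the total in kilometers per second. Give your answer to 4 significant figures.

2.008 km/s

1856 km/h = 0.515556 km/s and 4896 ft/s = 1.49230 km/s.
0.515556 + 1.49230 ≈ 2.008 km/s.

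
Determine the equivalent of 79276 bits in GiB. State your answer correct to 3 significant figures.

9.23e-6 gibibytes

1 bit = 1.16415e-10 GiB.
So 79276 × 1.16415e-10 ≈ 9.23e-6 GiB.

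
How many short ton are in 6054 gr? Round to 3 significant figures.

1 gr = 7.14286e-8 short ton.
6054 × 7.14286e-8 ≈ 0.000432 short ton.

0.000432 short tons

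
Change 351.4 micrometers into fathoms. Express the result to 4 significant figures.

1 micrometer = 5.46807e-7 fathom.
So 351.4 × 5.46807e-7 ≈ 0.0001921 fathom.

0.0001921 fathoms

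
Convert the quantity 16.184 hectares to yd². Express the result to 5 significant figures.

193560 yd²

1 hectare = 11959.9 yd².
Thus 16.184 × 11959.9 ≈ 193560 yd².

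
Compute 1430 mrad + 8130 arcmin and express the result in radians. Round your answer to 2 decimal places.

1430 mrad = 1.43000 rad and 8130 arcmin = 2.36492 rad.
1.43000 + 2.36492 ≈ 3.79 rad.

3.79 rad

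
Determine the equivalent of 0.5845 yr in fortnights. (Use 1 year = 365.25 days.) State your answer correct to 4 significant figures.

1 year = 26.0893 fortnights.
0.5845 × 26.0893 ≈ 15.25 fortnight.

15.25 fortnight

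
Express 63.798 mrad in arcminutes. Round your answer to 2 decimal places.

1 milliradian = 3.43775 arcmin.
63.798 × 3.43775 ≈ 219.32 arcmin.

219.32 arcminutes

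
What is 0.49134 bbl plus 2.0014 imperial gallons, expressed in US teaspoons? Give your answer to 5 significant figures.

17695 US tsp

0.49134 bbl = 15848.7 US tsp and 2.0014 imp gal = 1845.95 US tsp.
15848.7 + 1845.95 ≈ 17695 US tsp.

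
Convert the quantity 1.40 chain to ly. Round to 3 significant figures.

1 chain = 2.12635e-15 ly.
1.40 × 2.12635e-15 ≈ 2.98e-15 ly.

2.98e-15 ly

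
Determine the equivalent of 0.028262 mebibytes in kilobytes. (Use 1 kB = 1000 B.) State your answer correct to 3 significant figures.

29.6 kilobytes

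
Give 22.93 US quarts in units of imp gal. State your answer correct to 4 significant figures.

1 US quart = 0.208169 imp gal.
Thus 22.93 × 0.208169 ≈ 4.773 imp gal.

4.773 imperial gallons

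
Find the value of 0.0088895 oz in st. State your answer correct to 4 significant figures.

1 ounce = 0.00446429 stone.
So 0.0088895 × 0.00446429 ≈ 3.969e-5 st.

3.969e-5 st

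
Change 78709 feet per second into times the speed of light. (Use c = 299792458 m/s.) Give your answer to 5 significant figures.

1 foot per second = 1.016703 × 10^-9 c.
78709 × 1.016703 × 10^-9 ≈ 8.0024 × 10^-5 c.

8.0024 × 10^-5 c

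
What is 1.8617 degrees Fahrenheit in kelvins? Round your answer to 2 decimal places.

K = (°F + 459.67) × 5/9.
Applying the formula gives 256.41 K.

256.41 K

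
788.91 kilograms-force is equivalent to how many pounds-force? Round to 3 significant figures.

1 kilogram-force = 2.20462 pounds-force.
788.91 × 2.20462 ≈ 1740 lbf.

1740 pounds-force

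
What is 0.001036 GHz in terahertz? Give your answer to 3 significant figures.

1.04 × 10^-6 THz

1 GHz = 0.00100000 THz.
Thus 0.001036 × 0.00100000 ≈ 1.04 × 10^-6 THz.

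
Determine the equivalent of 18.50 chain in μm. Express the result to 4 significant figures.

1 chain = 2.01168 × 10^7 μm.
Then 18.50 × 2.01168 × 10^7 ≈ 3.722 × 10^8 μm.

3.722 × 10^8 micrometers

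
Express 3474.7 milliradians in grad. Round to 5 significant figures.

221.21 grad

1 milliradian = 0.0636620 gradians.
Thus 3474.7 × 0.0636620 ≈ 221.21 grad.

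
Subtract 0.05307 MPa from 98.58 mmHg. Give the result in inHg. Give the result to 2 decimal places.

98.58 mmHg = 3.88110 inHg and 0.05307 MPa = 15.6716 inHg.
3.88110 − 15.6716 ≈ -11.79 inHg.

-11.79 inHg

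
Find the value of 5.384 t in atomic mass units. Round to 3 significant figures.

3.24 × 10^30 atomic mass units

1 t = 6.02214 × 10^29 u.
Then 5.384 × 6.02214 × 10^29 ≈ 3.24 × 10^30 u.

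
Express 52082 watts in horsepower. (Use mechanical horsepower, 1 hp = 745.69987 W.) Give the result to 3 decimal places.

1 watt = 0.00134102 horsepower.
52082 × 0.00134102 ≈ 69.843 hp.

69.843 hp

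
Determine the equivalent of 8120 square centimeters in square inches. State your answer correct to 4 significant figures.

1259 in²

1 cm² = 0.155000 square inches.
Thus 8120 × 0.155000 ≈ 1259 in².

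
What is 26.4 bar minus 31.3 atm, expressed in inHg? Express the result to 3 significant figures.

26.4 bar = 779.592 inHg and 31.3 atm = 936.535 inHg.
779.592 − 936.535 ≈ -157 inHg.

-157 inHg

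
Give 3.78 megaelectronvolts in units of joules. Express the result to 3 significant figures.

6.06 × 10^-13 joules

1 megaelectronvolt = 1.60218 × 10^-13 joules.
Then 3.78 × 1.60218 × 10^-13 ≈ 6.06 × 10^-13 J.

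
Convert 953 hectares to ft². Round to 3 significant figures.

1 hectare = 107639 square feet.
So 953 × 107639 ≈ 1.03 × 10^8 ft².

1.03 × 10^8 square feet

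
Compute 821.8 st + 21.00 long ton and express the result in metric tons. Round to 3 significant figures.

26.6 metric tons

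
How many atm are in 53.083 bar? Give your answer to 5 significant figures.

1 bar = 0.986923 atm.
Thus 53.083 × 0.986923 ≈ 52.389 atm.

52.389 atmospheres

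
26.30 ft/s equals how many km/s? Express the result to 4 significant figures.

0.008016 km/s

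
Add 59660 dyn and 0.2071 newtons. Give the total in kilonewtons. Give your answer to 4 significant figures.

0.0008037 kN

59660 dyn = 0.000596600 kN and 0.2071 N = 0.000207100 kN.
0.000596600 + 0.000207100 ≈ 0.0008037 kN.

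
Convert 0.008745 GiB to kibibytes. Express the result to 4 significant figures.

1 GiB = 1.04858e+6 KiB.
Thus 0.008745 × 1.04858e+6 ≈ 9170 KiB.

9170 kibibytes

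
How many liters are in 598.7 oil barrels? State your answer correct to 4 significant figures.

1 bbl = 158.987 L.
Then 598.7 × 158.987 ≈ 95190 L.

95190 liters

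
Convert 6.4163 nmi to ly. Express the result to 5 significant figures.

1.2560e-12 light-years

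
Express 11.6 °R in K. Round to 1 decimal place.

°R = K × 9/5.
Applying the formula gives 6.4 K.

6.4 kelvins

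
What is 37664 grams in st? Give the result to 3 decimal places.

1 g = 0.000157473 stone.
37664 × 0.000157473 ≈ 5.931 st.

5.931 st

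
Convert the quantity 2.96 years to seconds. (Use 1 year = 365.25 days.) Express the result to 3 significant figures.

1 yr = 3.15576e+7 seconds.
So 2.96 × 3.15576e+7 ≈ 9.34e+7 s.

9.34e+7 seconds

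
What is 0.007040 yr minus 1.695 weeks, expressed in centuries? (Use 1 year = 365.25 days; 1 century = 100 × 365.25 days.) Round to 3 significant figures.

0.007040 yr = 7.04000e-5 century and 1.695 wk = 0.000324846 century.
7.04000e-5 − 0.000324846 ≈ -0.000254 century.

-0.000254 centuries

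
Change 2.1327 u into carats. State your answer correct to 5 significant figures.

1 u = 8.30270 × 10^-24 ct.
So 2.1327 × 8.30270 × 10^-24 ≈ 1.7707 × 10^-23 ct.

1.7707 × 10^-23 carats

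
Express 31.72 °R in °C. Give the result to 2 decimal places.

-255.53 °C

°R = (°C + 273.15) × 9/5.
Applying the formula gives -255.53 °C.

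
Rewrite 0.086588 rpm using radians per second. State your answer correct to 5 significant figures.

0.0090675 rad/s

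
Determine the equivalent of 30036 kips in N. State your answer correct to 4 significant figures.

1.336 × 10^8 newtons

1 kip = 4448.22 newtons.
Then 30036 × 4448.22 ≈ 1.336 × 10^8 N.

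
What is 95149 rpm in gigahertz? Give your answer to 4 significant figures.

1.586 × 10^-6 gigahertz

1 revolution per minute = 1.66667 × 10^-11 GHz.
Then 95149 × 1.66667 × 10^-11 ≈ 1.586 × 10^-6 GHz.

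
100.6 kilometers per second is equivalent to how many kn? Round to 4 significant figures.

195600 kn

1 kilometer per second = 1943.84 knots.
Thus 100.6 × 1943.84 ≈ 195600 kn.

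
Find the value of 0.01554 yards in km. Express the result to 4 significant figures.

1.421e-5 km

1 yard = 0.000914400 km.
Then 0.01554 × 0.000914400 ≈ 1.421e-5 km.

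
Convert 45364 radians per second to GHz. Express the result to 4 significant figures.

1 radian per second = 1.59155e-10 GHz.
45364 × 1.59155e-10 ≈ 7.220e-6 GHz.

7.220e-6 GHz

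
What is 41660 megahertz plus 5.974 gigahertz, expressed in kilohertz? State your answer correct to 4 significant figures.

4.763e+7 kHz

41660 MHz = 4.16600e+7 kHz and 5.974 GHz = 5.97400e+6 kHz.
4.16600e+7 + 5.97400e+6 ≈ 4.763e+7 kHz.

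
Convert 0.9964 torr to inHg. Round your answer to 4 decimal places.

0.0392 inches of mercury

1 torr = 0.0393701 inHg.
Thus 0.9964 × 0.0393701 ≈ 0.0392 inHg.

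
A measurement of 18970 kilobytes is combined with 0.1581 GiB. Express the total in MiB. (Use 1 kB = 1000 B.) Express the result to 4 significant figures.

18970 kB = 18.0912 MiB and 0.1581 GiB = 161.894 MiB.
18.0912 + 161.894 ≈ 180.0 MiB.

180.0 MiB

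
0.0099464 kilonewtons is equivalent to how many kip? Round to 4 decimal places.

0.0022 kips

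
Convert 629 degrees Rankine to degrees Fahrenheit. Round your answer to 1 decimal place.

169.3 °F

°R = °F + 459.67.
Applying the formula gives 169.3 °F.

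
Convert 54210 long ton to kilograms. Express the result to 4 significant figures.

1 long ton = 1016.05 kilograms.
Thus 54210 × 1016.05 ≈ 5.508 × 10^7 kg.

5.508 × 10^7 kg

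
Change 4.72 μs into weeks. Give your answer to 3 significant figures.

1 μs = 1.65344 × 10^-12 weeks.
So 4.72 × 1.65344 × 10^-12 ≈ 7.80 × 10^-12 wk.

7.80 × 10^-12 weeks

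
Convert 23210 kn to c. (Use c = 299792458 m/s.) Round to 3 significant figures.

1 knot = 1.71600 × 10^-9 times the speed of light.
Then 23210 × 1.71600 × 10^-9 ≈ 3.98 × 10^-5 c.

3.98 × 10^-5 times the speed of light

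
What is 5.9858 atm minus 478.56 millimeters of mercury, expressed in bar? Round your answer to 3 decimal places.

5.9858 atm = 6.06511 bar and 478.56 mmHg = 0.638028 bar.
6.06511 − 0.638028 ≈ 5.427 bar.

5.427 bar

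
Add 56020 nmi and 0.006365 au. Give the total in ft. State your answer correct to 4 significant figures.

56020 nmi = 3.40384e+8 ft and 0.006365 au = 3.12398e+9 ft.
3.40384e+8 + 3.12398e+9 ≈ 3.464e+9 ft.

3.464e+9 feet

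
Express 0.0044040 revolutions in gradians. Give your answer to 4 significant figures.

1.762 gradians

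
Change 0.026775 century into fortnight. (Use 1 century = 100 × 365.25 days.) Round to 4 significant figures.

1 century = 2608.93 fortnight.
So 0.026775 × 2608.93 ≈ 69.85 fortnight.

69.85 fortnight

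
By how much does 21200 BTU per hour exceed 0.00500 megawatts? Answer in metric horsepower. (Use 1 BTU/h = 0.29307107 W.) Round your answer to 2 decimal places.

21200 BTU/h = 8.44747 PS and 0.00500 MW = 6.79811 PS.
8.44747 − 6.79811 ≈ 1.65 PS.

1.65 PS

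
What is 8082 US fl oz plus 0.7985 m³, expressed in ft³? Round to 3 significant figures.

36.6 cubic feet

8082 US fl oz = 8.44067 ft³ and 0.7985 m³ = 28.1988 ft³.
8.44067 + 28.1988 ≈ 36.6 ft³.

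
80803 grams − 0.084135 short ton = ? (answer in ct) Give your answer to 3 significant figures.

80803 g = 404015 ct and 0.084135 short ton = 381630 ct.
404015 − 381630 ≈ 22400 ct.

22400 carats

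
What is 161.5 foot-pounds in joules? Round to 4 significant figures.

219.0 joules

1 ft·lbf = 1.35582 joules.
Thus 161.5 × 1.35582 ≈ 219.0 J.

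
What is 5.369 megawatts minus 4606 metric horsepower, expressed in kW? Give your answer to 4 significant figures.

5.369 MW = 5369.00 kW and 4606 PS = 3387.71 kW.
5369.00 − 3387.71 ≈ 1981 kW.

1981 kW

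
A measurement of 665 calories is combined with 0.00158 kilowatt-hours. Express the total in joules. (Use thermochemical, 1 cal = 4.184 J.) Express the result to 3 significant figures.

8470 joules

665 cal = 2782.36 J and 0.00158 kWh = 5688.00 J.
2782.36 + 5688.00 ≈ 8470 J.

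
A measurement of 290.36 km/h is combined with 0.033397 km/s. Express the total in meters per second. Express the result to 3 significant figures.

114 m/s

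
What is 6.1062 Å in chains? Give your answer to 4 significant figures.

1 angstrom = 4.97097 × 10^-12 chains.
6.1062 × 4.97097 × 10^-12 ≈ 3.035 × 10^-11 chain.

3.035 × 10^-11 chain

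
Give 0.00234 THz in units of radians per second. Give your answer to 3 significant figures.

1.47 × 10^10 rad/s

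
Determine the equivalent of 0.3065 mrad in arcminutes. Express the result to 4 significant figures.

1 milliradian = 3.43775 arcmin.
So 0.3065 × 3.43775 ≈ 1.054 arcmin.

1.054 arcmin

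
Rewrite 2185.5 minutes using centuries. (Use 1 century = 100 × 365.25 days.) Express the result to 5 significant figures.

1 min = 1.90129 × 10^-8 century.
2185.5 × 1.90129 × 10^-8 ≈ 4.1553 × 10^-5 century.

4.1553 × 10^-5 century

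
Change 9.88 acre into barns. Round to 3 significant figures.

1 acre = 4.04686 × 10^31 barn.
Then 9.88 × 4.04686 × 10^31 ≈ 4.00 × 10^32 barn.

4.00 × 10^32 barn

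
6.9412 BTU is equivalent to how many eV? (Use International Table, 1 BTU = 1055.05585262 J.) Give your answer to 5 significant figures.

4.5709 × 10^22 electronvolts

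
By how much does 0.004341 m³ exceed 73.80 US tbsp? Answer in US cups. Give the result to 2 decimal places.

13.74 US cups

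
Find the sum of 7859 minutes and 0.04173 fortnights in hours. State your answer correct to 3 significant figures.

7859 min = 130.983 h and 0.04173 fortnight = 14.0213 h.
130.983 + 14.0213 ≈ 145 h.

145 h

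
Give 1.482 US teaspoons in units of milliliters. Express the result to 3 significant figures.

7.30 milliliters

1 US teaspoon = 4.92892 mL.
So 1.482 × 4.92892 ≈ 7.30 mL.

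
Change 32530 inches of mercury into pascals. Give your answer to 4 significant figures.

1 inHg = 3386.39 pascals.
Then 32530 × 3386.39 ≈ 1.102 × 10^8 Pa.

1.102 × 10^8 Pa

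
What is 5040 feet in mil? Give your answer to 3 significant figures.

1 foot = 12000.0 mil.
Then 5040 × 12000.0 ≈ 6.05 × 10^7 mil.

6.05 × 10^7 mil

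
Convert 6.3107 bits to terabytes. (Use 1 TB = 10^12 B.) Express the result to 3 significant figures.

1 bit = 1.25000 × 10^-13 TB.
Thus 6.3107 × 1.25000 × 10^-13 ≈ 7.89 × 10^-13 TB.

7.89 × 10^-13 TB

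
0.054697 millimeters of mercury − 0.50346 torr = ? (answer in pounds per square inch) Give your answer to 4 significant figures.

-0.008678 psi

0.054697 mmHg = 0.00105766 psi and 0.50346 torr = 0.00973529 psi.
0.00105766 − 0.00973529 ≈ -0.008678 psi.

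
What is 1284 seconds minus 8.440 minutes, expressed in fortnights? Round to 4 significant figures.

1284 s = 0.00106151 fortnight and 8.440 min = 0.000418651 fortnight.
0.00106151 − 0.000418651 ≈ 0.0006429 fortnight.

0.0006429 fortnights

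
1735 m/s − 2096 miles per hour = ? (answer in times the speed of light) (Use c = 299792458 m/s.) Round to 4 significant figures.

1735 m/s = 5.78734e-6 c and 2096 mph = 3.12548e-6 c.
5.78734e-6 − 3.12548e-6 ≈ 2.662e-6 c.

2.662e-6 times the speed of light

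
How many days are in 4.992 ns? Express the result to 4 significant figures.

1 nanosecond = 1.15741e-14 d.
4.992 × 1.15741e-14 ≈ 5.778e-14 d.

5.778e-14 days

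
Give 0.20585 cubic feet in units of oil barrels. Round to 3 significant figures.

0.0367 bbl

1 ft³ = 0.178108 bbl.
So 0.20585 × 0.178108 ≈ 0.0367 bbl.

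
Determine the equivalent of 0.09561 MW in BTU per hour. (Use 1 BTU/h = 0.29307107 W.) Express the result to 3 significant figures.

326000 BTU per hour

1 megawatt = 3.41214 × 10^6 BTU per hour.
So 0.09561 × 3.41214 × 10^6 ≈ 326000 BTU/h.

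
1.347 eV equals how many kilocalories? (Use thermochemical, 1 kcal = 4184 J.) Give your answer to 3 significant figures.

5.16e-23 kilocalories

1 eV = 3.82929e-23 kcal.
1.347 × 3.82929e-23 ≈ 5.16e-23 kcal.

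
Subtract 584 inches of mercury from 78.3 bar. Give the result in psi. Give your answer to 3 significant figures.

78.3 bar = 1135.65 psi and 584 inHg = 286.834 psi.
1135.65 − 286.834 ≈ 849 psi.

849 pounds per square inch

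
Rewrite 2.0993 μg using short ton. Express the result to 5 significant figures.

2.3141 × 10^-12 short ton

1 μg = 1.10231 × 10^-12 short ton.
2.0993 × 1.10231 × 10^-12 ≈ 2.3141 × 10^-12 short ton.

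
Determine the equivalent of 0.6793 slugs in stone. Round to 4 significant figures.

1 slug = 2.29815 stone.
0.6793 × 2.29815 ≈ 1.561 st.

1.561 st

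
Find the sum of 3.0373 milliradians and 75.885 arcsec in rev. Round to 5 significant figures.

3.0373 mrad = 0.000483401 rev and 75.885 arcsec = 5.85532 × 10^-5 rev.
0.000483401 + 5.85532 × 10^-5 ≈ 0.00054195 rev.

0.00054195 rev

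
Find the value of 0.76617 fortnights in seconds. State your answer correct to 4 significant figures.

926800 seconds

1 fortnight = 1.20960e+6 seconds.
0.76617 × 1.20960e+6 ≈ 926800 s.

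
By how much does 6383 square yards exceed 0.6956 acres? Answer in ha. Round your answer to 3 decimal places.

6383 yd² = 0.533700 ha and 0.6956 acre = 0.281499 ha.
0.533700 − 0.281499 ≈ 0.252 ha.

0.252 hectares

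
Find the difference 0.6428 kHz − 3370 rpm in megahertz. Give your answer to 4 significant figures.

0.6428 kHz = 0.000642800 MHz and 3370 rpm = 5.61667 × 10^-5 MHz.
0.000642800 − 5.61667 × 10^-5 ≈ 0.0005866 MHz.

0.0005866 megahertz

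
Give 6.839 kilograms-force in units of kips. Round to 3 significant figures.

0.0151 kips

1 kilogram-force = 0.00220462 kip.
Thus 6.839 × 0.00220462 ≈ 0.0151 kip.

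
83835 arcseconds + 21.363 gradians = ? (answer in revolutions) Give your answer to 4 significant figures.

83835 arcsec = 0.0646875 rev and 21.363 grad = 0.0534075 rev.
0.0646875 + 0.0534075 ≈ 0.1181 rev.

0.1181 revolutions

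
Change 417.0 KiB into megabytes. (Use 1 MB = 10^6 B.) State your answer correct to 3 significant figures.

1 kibibyte = 0.00102400 megabytes.
Then 417.0 × 0.00102400 ≈ 0.427 MB.

0.427 megabytes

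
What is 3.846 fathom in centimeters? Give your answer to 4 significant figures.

703.4 cm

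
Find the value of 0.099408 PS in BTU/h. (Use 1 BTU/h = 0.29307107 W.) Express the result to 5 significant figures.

249.48 BTU per hour

1 PS = 2509.63 BTU/h.
Thus 0.099408 × 2509.63 ≈ 249.48 BTU/h.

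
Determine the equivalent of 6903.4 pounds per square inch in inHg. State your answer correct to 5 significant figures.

1 psi = 2.03602 inches of mercury.
So 6903.4 × 2.03602 ≈ 14055 inHg.

14055 inHg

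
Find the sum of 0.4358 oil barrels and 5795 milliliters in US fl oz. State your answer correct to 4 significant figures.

0.4358 bbl = 2342.86 US fl oz and 5795 mL = 195.952 US fl oz.
2342.86 + 195.952 ≈ 2539 US fl oz.

2539 US fluid ounces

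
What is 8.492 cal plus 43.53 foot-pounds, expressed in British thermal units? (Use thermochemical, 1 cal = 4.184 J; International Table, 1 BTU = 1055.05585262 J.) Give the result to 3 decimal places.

0.090 BTU

8.492 cal = 0.0336764 BTU and 43.53 ft·lbf = 0.0559390 BTU.
0.0336764 + 0.0559390 ≈ 0.090 BTU.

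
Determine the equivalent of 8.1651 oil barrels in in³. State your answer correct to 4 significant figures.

1 oil barrel = 9702.00 in³.
8.1651 × 9702.00 ≈ 79220 in³.

79220 in³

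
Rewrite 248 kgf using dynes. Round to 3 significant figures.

2.43e+8 dynes

1 kilogram-force = 980665 dyn.
So 248 × 980665 ≈ 2.43e+8 dyn.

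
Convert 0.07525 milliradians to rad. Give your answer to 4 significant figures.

1 milliradian = 0.00100000 radians.
Then 0.07525 × 0.00100000 ≈ 7.525e-5 rad.

7.525e-5 rad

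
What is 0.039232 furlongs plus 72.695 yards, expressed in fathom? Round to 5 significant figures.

40.663 fathom

0.039232 furlong = 4.31552 fathom and 72.695 yd = 36.3475 fathom.
4.31552 + 36.3475 ≈ 40.663 fathom.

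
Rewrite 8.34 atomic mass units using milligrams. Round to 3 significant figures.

1.38e-20 milligrams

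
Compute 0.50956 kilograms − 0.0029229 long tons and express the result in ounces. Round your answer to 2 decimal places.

-86.78 ounces

0.50956 kg = 17.9742 oz and 0.0029229 long ton = 104.757 oz.
17.9742 − 104.757 ≈ -86.78 oz.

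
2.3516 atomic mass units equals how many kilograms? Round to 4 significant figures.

1 atomic mass unit = 1.66054 × 10^-27 kilograms.
Thus 2.3516 × 1.66054 × 10^-27 ≈ 3.905 × 10^-27 kg.

3.905 × 10^-27 kilograms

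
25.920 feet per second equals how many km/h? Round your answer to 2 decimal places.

28.44 km/h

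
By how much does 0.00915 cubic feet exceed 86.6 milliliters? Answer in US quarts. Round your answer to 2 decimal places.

0.00915 ft³ = 0.273787 US qt and 86.6 mL = 0.0915092 US qt.
0.273787 − 0.0915092 ≈ 0.18 US qt.

0.18 US quarts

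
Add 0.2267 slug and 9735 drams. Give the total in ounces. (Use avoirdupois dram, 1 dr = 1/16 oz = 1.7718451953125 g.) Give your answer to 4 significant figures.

725.1 ounces

0.2267 slug = 116.7017 oz and 9735 dr = 608.4375 oz.
116.7017 + 608.4375 ≈ 725.1 oz.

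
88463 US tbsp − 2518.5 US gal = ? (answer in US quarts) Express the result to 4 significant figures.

-8692 US qt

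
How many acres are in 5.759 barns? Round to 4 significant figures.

1 barn = 2.47105e-32 acre.
So 5.759 × 2.47105e-32 ≈ 1.423e-31 acre.

1.423e-31 acre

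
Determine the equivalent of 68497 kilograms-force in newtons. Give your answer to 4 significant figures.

1 kgf = 9.80665 N.
68497 × 9.80665 ≈ 671700 N.

671700 newtons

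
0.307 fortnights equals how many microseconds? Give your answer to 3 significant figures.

3.71e+11 μs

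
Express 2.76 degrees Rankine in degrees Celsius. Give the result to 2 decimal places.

-271.62 °C

°R = (°C + 273.15) × 9/5.
Applying the formula gives -271.62 °C.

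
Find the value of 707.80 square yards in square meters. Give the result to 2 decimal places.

1 square yard = 0.836127 m².
Thus 707.80 × 0.836127 ≈ 591.81 m².

591.81 m²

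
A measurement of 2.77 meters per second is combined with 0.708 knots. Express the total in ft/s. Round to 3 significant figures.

10.3 feet per second

2.77 m/s = 9.08793 ft/s and 0.708 kn = 1.19497 ft/s.
9.08793 + 1.19497 ≈ 10.3 ft/s.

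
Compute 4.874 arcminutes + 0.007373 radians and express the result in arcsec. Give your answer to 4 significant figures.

4.874 arcmin = 292.440 arcsec and 0.007373 rad = 1520.79 arcsec.
292.440 + 1520.79 ≈ 1813 arcsec.

1813 arcseconds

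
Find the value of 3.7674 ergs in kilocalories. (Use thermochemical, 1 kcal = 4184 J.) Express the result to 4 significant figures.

1 erg = 2.39006 × 10^-11 kcal.
3.7674 × 2.39006 × 10^-11 ≈ 9.004 × 10^-11 kcal.

9.004 × 10^-11 kilocalories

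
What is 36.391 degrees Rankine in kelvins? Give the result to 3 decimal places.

°R = K × 9/5.
Applying the formula gives 20.217 K.

20.217 kelvins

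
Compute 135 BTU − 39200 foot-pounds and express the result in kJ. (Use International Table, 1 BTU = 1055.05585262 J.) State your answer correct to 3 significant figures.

135 BTU = 142.433 kJ and 39200 ft·lbf = 53.1481 kJ.
142.433 − 53.1481 ≈ 89.3 kJ.

89.3 kJ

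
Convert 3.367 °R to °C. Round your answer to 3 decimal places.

-271.279 degrees Celsius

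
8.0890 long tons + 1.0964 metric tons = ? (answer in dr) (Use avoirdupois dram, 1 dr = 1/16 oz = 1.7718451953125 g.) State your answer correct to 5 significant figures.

8.0890 long ton = 4638556 dr and 1.0964 t = 618790.0 dr.
4638556 + 618790.0 ≈ 5.2573 × 10^6 dr.

5.2573 × 10^6 drams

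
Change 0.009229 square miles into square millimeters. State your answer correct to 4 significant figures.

1 square mile = 2.58999e+12 mm².
0.009229 × 2.58999e+12 ≈ 2.390e+10 mm².

2.390e+10 mm²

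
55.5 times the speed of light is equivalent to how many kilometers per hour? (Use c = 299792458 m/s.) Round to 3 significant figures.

5.99 × 10^10 km/h

1 c = 1.07925 × 10^9 km/h.
Then 55.5 × 1.07925 × 10^9 ≈ 5.99 × 10^10 km/h.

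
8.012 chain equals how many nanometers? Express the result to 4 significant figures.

1 chain = 2.01168e+10 nm.
So 8.012 × 2.01168e+10 ≈ 1.612e+11 nm.

1.612e+11 nanometers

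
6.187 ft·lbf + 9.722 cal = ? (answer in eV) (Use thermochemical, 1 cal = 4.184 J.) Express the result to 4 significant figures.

6.187 ft·lbf = 5.23566e+19 eV and 9.722 cal = 2.53885e+20 eV.
5.23566e+19 + 2.53885e+20 ≈ 3.062e+20 eV.

3.062e+20 eV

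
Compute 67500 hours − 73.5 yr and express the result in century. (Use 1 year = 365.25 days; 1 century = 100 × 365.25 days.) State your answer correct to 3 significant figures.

67500 h = 0.0770021 century and 73.5 yr = 0.735000 century.
0.0770021 − 0.735000 ≈ -0.658 century.

-0.658 century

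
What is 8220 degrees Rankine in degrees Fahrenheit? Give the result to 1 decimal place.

7760.3 °F

°R = °F + 459.67.
Applying the formula gives 7760.3 °F.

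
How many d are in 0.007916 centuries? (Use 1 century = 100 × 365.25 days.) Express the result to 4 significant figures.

1 century = 36525.0 d.
So 0.007916 × 36525.0 ≈ 289.1 d.

289.1 d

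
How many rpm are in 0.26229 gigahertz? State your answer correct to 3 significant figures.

1.57e+10 rpm

1 gigahertz = 6.00000e+10 rpm.
0.26229 × 6.00000e+10 ≈ 1.57e+10 rpm.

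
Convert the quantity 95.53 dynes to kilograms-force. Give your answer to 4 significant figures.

9.741e-5 kilograms-force

1 dyn = 1.01972e-6 kilograms-force.
So 95.53 × 1.01972e-6 ≈ 9.741e-5 kgf.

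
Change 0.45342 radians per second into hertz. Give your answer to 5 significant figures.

0.072164 Hz

1 radian per second = 0.159155 Hz.
Thus 0.45342 × 0.159155 ≈ 0.072164 Hz.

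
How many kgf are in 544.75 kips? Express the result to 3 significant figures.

247000 kilograms-force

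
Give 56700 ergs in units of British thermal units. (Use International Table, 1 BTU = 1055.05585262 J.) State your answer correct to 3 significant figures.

1 erg = 9.47817e-11 BTU.
56700 × 9.47817e-11 ≈ 5.37e-6 BTU.

5.37e-6 BTU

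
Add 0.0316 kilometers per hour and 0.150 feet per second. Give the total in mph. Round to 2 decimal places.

0.0316 km/h = 0.0196353 mph and 0.150 ft/s = 0.102273 mph.
0.0196353 + 0.102273 ≈ 0.12 mph.

0.12 miles per hour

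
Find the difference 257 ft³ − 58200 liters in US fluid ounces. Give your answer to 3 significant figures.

-1.72 × 10^6 US fl oz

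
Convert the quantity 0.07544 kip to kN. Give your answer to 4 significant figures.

1 kip = 4.44822 kN.
So 0.07544 × 4.44822 ≈ 0.3356 kN.

0.3356 kN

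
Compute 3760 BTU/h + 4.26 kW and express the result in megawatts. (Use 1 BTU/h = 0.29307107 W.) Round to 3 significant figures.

0.00536 MW

3760 BTU/h = 0.00110195 MW and 4.26 kW = 0.00426000 MW.
0.00110195 + 0.00426000 ≈ 0.00536 MW.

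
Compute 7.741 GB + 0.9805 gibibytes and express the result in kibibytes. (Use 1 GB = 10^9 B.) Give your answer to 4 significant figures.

8.588 × 10^6 kibibytes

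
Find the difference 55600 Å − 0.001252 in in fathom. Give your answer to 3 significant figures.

-1.43e-5 fathom

55600 Å = 3.04024e-6 fathom and 0.001252 in = 1.73889e-5 fathom.
3.04024e-6 − 1.73889e-5 ≈ -1.43e-5 fathom.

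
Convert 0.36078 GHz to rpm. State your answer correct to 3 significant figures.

1 GHz = 6.00000 × 10^10 rpm.
So 0.36078 × 6.00000 × 10^10 ≈ 2.16 × 10^10 rpm.

2.16 × 10^10 revolutions per minute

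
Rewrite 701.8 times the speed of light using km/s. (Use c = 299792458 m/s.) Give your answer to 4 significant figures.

1 speed of light = 299792 km/s.
Then 701.8 × 299792 ≈ 2.104e+8 km/s.

2.104e+8 km/s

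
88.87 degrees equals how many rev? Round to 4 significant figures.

1 ° = 0.00277778 rev.
88.87 × 0.00277778 ≈ 0.2469 rev.

0.2469 rev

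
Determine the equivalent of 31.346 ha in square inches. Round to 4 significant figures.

1 hectare = 1.55000 × 10^7 square inches.
Thus 31.346 × 1.55000 × 10^7 ≈ 4.859 × 10^8 in².

4.859 × 10^8 square inches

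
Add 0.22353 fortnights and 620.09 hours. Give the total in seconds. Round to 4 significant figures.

2.503e+6 s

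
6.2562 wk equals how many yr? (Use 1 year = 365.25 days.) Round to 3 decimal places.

0.120 yr

1 wk = 0.0191650 yr.
So 6.2562 × 0.0191650 ≈ 0.120 yr.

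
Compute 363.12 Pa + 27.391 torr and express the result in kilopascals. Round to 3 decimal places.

4.015 kilopascals

363.12 Pa = 0.363120 kPa and 27.391 torr = 3.65183 kPa.
0.363120 + 3.65183 ≈ 4.015 kPa.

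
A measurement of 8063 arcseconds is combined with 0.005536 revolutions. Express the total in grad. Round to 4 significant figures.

4.703 grad

8063 arcsec = 2.48858 grad and 0.005536 rev = 2.21440 grad.
2.48858 + 2.21440 ≈ 4.703 grad.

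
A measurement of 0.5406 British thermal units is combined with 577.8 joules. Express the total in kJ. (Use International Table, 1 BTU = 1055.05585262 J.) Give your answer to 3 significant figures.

0.5406 BTU = 0.570363 kJ and 577.8 J = 0.577800 kJ.
0.570363 + 0.577800 ≈ 1.15 kJ.

1.15 kilojoules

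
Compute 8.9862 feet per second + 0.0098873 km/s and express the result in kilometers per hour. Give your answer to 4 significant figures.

45.45 km/h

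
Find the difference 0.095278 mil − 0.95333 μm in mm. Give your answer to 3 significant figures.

0.00147 mm

0.095278 mil = 0.00242006 mm and 0.95333 μm = 0.000953330 mm.
0.00242006 − 0.000953330 ≈ 0.00147 mm.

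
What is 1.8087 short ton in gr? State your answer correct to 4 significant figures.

2.532 × 10^7 grains

1 short ton = 1.40000 × 10^7 gr.
Thus 1.8087 × 1.40000 × 10^7 ≈ 2.532 × 10^7 gr.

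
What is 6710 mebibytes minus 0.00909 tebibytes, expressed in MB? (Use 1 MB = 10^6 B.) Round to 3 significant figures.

6710 MiB = 7035.94 MB and 0.00909 TiB = 9994.56 MB.
7035.94 − 9994.56 ≈ -2960 MB.

-2960 MB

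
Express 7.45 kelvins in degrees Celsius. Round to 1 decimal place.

-265.7 °C

K = °C + 273.15.
Applying the formula gives -265.7 °C.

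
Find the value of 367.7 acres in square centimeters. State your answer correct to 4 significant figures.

1.488e+10 cm²

1 acre = 4.04686e+7 cm².
Then 367.7 × 4.04686e+7 ≈ 1.488e+10 cm².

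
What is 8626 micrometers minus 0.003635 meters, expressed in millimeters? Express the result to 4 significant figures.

8626 μm = 8.62600 mm and 0.003635 m = 3.63500 mm.
8.62600 − 3.63500 ≈ 4.991 mm.

4.991 mm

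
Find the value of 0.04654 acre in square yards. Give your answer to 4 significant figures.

1 acre = 4840.00 square yards.
Thus 0.04654 × 4840.00 ≈ 225.3 yd².

225.3 yd²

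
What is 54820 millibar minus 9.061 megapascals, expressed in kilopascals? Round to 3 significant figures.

54820 mbar = 5482.00 kPa and 9.061 MPa = 9061.00 kPa.
5482.00 − 9061.00 ≈ -3580 kPa.

-3580 kilopascals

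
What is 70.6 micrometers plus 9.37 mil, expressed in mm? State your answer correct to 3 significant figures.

0.309 mm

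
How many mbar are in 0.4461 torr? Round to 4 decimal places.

0.5948 mbar

1 torr = 1.333224 millibar.
Thus 0.4461 × 1.333224 ≈ 0.5948 mbar.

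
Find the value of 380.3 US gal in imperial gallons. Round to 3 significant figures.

1 US gal = 0.832674 imp gal.
380.3 × 0.832674 ≈ 317 imp gal.

317 imperial gallons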